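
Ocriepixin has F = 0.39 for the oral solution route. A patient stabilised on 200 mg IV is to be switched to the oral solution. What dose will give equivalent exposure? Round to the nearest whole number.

For equal systemic exposure: F × D_ev = D_iv
D_ev = D_iv / F = 200 / 0.39 = 512.821 mg

D_oral = 513 mg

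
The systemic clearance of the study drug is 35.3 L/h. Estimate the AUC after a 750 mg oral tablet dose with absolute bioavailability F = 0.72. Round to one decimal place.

AUC_0→∞ = F × Dose / CL
        = 0.72 × 750 / 35.3 = 15.2975 mg/L·h

AUC = 15.3 mg/L·h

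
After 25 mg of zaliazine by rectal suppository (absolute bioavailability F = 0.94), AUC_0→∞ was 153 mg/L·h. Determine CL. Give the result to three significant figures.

CL = F × Dose / AUC_0→∞
   = 0.94 × 25 / 153 = 0.153595 L/h

CL = 0.154 L/h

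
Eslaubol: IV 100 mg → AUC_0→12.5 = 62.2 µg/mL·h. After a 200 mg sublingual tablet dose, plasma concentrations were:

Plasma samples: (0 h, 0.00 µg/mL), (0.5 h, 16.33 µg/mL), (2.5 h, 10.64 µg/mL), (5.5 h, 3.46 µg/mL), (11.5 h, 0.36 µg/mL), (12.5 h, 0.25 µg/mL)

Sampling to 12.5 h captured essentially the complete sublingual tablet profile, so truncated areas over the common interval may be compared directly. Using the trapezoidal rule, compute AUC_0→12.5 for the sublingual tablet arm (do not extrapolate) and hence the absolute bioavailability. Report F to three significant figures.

F = 0.514

Trapezoidal AUC_0→12.5 (sublingual tablet):
  [0→0.5]: (0.00+16.33)/2 × 0.5 = 4.0825
  [0.5→2.5]: (16.33+10.64)/2 × 2 = 26.97
  [2.5→5.5]: (10.64+3.46)/2 × 3 = 21.15
  [5.5→11.5]: (3.46+0.36)/2 × 6 = 11.46
  [11.5→12.5]: (0.36+0.25)/2 × 1 = 0.305
  Sum = 63.9675 µg/mL·h
F = (AUC_ev/D_ev)/(AUC_iv/D_iv) = (63.9675/200)/(62.2/100) = 0.3198375/0.622 = 0.5142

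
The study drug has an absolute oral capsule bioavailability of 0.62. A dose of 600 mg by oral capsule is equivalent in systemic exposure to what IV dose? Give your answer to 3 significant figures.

D_iv = 372 mg

Systemic exposure from an extravascular dose = F × D_ev, so the equivalent IV dose is F × D_ev.
D_iv = F × D_ev = 0.62 × 600 = 372 mg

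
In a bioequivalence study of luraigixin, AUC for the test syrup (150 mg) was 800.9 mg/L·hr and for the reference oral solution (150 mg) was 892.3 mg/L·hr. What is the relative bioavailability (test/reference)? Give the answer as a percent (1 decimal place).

F_rel = (AUC_test/D_test) / (AUC_ref/D_ref)
      = (800.9/150) / (892.3/150)
      = 5.33933 / 5.94867 = 0.8976 = 89.76%

F_rel = 89.8%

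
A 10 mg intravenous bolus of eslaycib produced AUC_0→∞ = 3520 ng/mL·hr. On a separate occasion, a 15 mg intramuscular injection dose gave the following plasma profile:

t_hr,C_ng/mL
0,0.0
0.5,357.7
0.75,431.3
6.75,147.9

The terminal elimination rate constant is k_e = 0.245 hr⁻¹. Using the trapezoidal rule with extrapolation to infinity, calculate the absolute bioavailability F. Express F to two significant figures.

Trapezoidal AUC_0→6.75 (intramuscular injection):
  [0→0.5]: (0.0+357.7)/2 × 0.5 = 89.425
  [0.5→0.75]: (357.7+431.3)/2 × 0.25 = 98.625
  [0.75→6.75]: (431.3+147.9)/2 × 6 = 1737.6
  Sum = 1925.65 ng/mL·hr
Tail: C_last/k_e = 147.9/0.245 = 603.673
AUC_0→∞ (intramuscular injection) = 1925.65 + 603.673 = 2529.323 ng/mL·hr
F = (AUC_ev/D_ev)/(AUC_iv/D_iv) = (2529.323/15)/(3520/10) = 168.622/352 = 0.4790

F = 0.48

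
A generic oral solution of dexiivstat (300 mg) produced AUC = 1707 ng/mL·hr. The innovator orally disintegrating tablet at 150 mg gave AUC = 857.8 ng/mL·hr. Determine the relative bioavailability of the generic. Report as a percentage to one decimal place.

F_rel = 99.5%

F_rel = (AUC_test/D_test) / (AUC_ref/D_ref)
      = (1707/300) / (857.8/150)
      = 5.69 / 5.71867 = 0.9950 = 99.50%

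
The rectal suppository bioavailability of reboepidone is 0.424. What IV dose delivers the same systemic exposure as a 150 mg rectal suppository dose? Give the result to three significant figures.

D_iv = 63.6 mg

Systemic exposure from an extravascular dose = F × D_ev, so the equivalent IV dose is F × D_ev.
D_iv = F × D_ev = 0.424 × 150 = 63.6 mg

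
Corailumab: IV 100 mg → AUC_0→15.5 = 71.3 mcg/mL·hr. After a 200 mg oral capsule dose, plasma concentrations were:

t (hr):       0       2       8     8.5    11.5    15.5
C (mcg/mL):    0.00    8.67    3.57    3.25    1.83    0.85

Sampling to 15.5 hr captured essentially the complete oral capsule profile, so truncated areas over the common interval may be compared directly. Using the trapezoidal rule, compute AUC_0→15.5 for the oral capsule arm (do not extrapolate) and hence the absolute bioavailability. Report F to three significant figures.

Trapezoidal AUC_0→15.5 (oral capsule):
  [0→2]: (0.00+8.67)/2 × 2 = 8.67
  [2→8]: (8.67+3.57)/2 × 6 = 36.72
  [8→8.5]: (3.57+3.25)/2 × 0.5 = 1.705
  [8.5→11.5]: (3.25+1.83)/2 × 3 = 7.62
  [11.5→15.5]: (1.83+0.85)/2 × 4 = 5.36
  Sum = 60.075 mcg/mL·hr
F = (AUC_ev/D_ev)/(AUC_iv/D_iv) = (60.075/200)/(71.3/100) = 0.300375/0.713 = 0.4213

F = 0.421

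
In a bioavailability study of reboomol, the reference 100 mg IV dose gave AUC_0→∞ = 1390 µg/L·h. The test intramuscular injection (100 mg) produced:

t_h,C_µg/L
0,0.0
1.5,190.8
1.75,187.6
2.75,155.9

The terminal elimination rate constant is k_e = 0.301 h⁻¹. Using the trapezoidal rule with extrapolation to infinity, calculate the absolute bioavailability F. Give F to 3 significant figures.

Trapezoidal AUC_0→2.75 (intramuscular injection):
  [0→1.5]: (0.0+190.8)/2 × 1.5 = 143.1
  [1.5→1.75]: (190.8+187.6)/2 × 0.25 = 47.3
  [1.75→2.75]: (187.6+155.9)/2 × 1 = 171.75
  Sum = 362.15 µg/L·h
Tail: C_last/k_e = 155.9/0.301 = 517.940
AUC_0→∞ (intramuscular injection) = 362.15 + 517.940 = 880.09 µg/L·h
F = (AUC_ev/D_ev)/(AUC_iv/D_iv) = (880.09/100)/(1390/100) = 8.8009/13.9 = 0.6332

F = 0.633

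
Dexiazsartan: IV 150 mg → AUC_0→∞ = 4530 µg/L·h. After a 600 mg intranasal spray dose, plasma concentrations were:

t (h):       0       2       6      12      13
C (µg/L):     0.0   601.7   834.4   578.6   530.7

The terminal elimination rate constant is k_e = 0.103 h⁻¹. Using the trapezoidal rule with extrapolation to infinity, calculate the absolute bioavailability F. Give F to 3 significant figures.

F = 0.741

Trapezoidal AUC_0→13 (intranasal spray):
  [0→2]: (0.0+601.7)/2 × 2 = 601.7
  [2→6]: (601.7+834.4)/2 × 4 = 2872.2
  [6→12]: (834.4+578.6)/2 × 6 = 4239.0
  [12→13]: (578.6+530.7)/2 × 1 = 554.65
  Sum = 8267.55 µg/L·h
Tail: C_last/k_e = 530.7/0.103 = 5152.427
AUC_0→∞ (intranasal spray) = 8267.55 + 5152.427 = 13419.977 µg/L·h
F = (AUC_ev/D_ev)/(AUC_iv/D_iv) = (13419.977/600)/(4530/150) = 22.3666/30.2 = 0.7406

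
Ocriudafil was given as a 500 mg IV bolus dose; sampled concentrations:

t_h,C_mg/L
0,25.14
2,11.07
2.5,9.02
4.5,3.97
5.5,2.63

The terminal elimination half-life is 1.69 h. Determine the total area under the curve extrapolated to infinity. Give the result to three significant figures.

Trapezoidal AUC_0→5.5:
  [0→2]: (25.14+11.07)/2 × 2 = 36.21
  [2→2.5]: (11.07+9.02)/2 × 0.5 = 5.0225
  [2.5→4.5]: (9.02+3.97)/2 × 2 = 12.99
  [4.5→5.5]: (3.97+2.63)/2 × 1 = 3.3
  Sum = 57.5225 mg/L·h
k_e = ln2 / t½ = 0.693147 / 1.69 = 0.4101 h^-1
Extrapolated tail: C_last / k_e = 2.63 / 0.4101 = 6.413
AUC_0→∞ = 57.5225 + 6.413 = 63.9355 mg/L·h

AUC = 63.9 mg/L·h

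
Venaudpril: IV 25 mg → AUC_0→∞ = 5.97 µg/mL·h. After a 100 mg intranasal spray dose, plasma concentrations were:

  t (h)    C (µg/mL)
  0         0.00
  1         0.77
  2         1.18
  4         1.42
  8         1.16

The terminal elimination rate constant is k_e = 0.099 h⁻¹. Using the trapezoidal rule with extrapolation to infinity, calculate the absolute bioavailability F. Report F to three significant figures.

Trapezoidal AUC_0→8 (intranasal spray):
  [0→1]: (0.00+0.77)/2 × 1 = 0.385
  [1→2]: (0.77+1.18)/2 × 1 = 0.975
  [2→4]: (1.18+1.42)/2 × 2 = 2.6
  [4→8]: (1.42+1.16)/2 × 4 = 5.16
  Sum = 9.12 µg/mL·h
Tail: C_last/k_e = 1.16/0.099 = 11.717
AUC_0→∞ (intranasal spray) = 9.12 + 11.717 = 20.837 µg/mL·h
F = (AUC_ev/D_ev)/(AUC_iv/D_iv) = (20.837/100)/(5.97/25) = 0.20837/0.2388 = 0.8726

F = 0.873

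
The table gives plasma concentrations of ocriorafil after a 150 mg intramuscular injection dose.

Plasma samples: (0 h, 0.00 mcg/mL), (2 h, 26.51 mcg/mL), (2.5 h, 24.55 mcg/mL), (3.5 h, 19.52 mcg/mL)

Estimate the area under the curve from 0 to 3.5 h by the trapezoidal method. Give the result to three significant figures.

Trapezoidal AUC_0→3.5:
  [0→2]: (0.00+26.51)/2 × 2 = 26.51
  [2→2.5]: (26.51+24.55)/2 × 0.5 = 12.765
  [2.5→3.5]: (24.55+19.52)/2 × 1 = 22.035
  Sum = 61.31 mcg/mL·h

AUC = 61.3 mcg/mL·h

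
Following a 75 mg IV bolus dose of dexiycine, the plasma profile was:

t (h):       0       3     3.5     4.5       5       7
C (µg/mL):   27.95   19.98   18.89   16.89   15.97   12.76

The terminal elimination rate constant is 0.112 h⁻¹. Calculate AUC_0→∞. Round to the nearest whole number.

AUC = 250 µg/mL·h

Trapezoidal AUC_0→7:
  [0→3]: (27.95+19.98)/2 × 3 = 71.895
  [3→3.5]: (19.98+18.89)/2 × 0.5 = 9.7175
  [3.5→4.5]: (18.89+16.89)/2 × 1 = 17.89
  [4.5→5]: (16.89+15.97)/2 × 0.5 = 8.215
  [5→7]: (15.97+12.76)/2 × 2 = 28.73
  Sum = 136.4475 µg/mL·h
Extrapolated tail: C_last / k_e = 12.76 / 0.112 = 113.929
AUC_0→∞ = 136.4475 + 113.929 = 250.3765 µg/mL·h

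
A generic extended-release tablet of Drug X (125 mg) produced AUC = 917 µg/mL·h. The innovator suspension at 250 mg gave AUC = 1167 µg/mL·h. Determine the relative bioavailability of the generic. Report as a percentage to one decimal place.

F_rel = 157.2%

F_rel = (AUC_test/D_test) / (AUC_ref/D_ref)
      = (917/125) / (1167/250)
      = 7.336 / 4.668 = 1.5716 = 157.16%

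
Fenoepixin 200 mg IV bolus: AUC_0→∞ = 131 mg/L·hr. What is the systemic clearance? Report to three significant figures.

CL = 1.53 L/hr

CL = Dose_iv / AUC_0→∞
   = 200 / 131 = 1.52672 L/hr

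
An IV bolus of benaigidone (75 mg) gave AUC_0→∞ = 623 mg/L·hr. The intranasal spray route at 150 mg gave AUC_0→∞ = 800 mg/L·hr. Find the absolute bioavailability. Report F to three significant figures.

F = (AUC_ev / D_ev) / (AUC_iv / D_iv)
  = (800/150) / (623/75)
  = 5.33333 / 8.30667 = 0.6421

F = 0.642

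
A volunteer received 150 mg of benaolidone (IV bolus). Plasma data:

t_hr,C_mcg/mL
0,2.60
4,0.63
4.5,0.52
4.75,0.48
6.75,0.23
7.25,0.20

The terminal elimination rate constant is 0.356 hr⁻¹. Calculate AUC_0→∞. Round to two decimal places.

Trapezoidal AUC_0→7.25:
  [0→4]: (2.60+0.63)/2 × 4 = 6.46
  [4→4.5]: (0.63+0.52)/2 × 0.5 = 0.2875
  [4.5→4.75]: (0.52+0.48)/2 × 0.25 = 0.125
  [4.75→6.75]: (0.48+0.23)/2 × 2 = 0.71
  [6.75→7.25]: (0.23+0.20)/2 × 0.5 = 0.1075
  Sum = 7.69 mcg/mL·hr
Extrapolated tail: C_last / k_e = 0.20 / 0.356 = 0.562
AUC_0→∞ = 7.69 + 0.562 = 8.252 mcg/mL·hr

AUC = 8.25 mcg/mL·hr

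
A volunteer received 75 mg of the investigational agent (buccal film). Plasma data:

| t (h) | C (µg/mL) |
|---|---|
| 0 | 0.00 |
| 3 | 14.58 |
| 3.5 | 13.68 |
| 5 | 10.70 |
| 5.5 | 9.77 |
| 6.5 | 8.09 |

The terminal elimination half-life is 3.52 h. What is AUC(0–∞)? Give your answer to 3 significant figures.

Trapezoidal AUC_0→6.5:
  [0→3]: (0.00+14.58)/2 × 3 = 21.87
  [3→3.5]: (14.58+13.68)/2 × 0.5 = 7.065
  [3.5→5]: (13.68+10.70)/2 × 1.5 = 18.285
  [5→5.5]: (10.70+9.77)/2 × 0.5 = 5.1175
  [5.5→6.5]: (9.77+8.09)/2 × 1 = 8.93
  Sum = 61.2675 µg/mL·h
k_e = ln2 / t½ = 0.693147 / 3.52 = 0.1969 h^-1
Extrapolated tail: C_last / k_e = 8.09 / 0.1969 = 41.087
AUC_0→∞ = 61.2675 + 41.087 = 102.3545 µg/mL·h

AUC = 102 µg/mL·h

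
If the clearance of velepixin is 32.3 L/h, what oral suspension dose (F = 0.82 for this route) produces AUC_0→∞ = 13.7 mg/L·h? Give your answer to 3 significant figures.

Dose = CL × AUC_0→∞ / F
     = 32.3 × 13.7 / 0.82 = 539.646 mg

Dose = 540 mg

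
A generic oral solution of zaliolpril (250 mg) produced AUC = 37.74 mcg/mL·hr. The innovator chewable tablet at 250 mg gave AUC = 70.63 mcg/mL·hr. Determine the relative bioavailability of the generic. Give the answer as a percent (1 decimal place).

F_rel = (AUC_test/D_test) / (AUC_ref/D_ref)
      = (37.74/250) / (70.63/250)
      = 0.15096 / 0.28252 = 0.5343 = 53.43%

F_rel = 53.4%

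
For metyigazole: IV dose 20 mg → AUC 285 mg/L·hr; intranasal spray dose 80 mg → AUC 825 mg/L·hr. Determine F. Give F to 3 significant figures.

F = (AUC_ev / D_ev) / (AUC_iv / D_iv)
  = (825/80) / (285/20)
  = 10.3125 / 14.25 = 0.7237

F = 0.724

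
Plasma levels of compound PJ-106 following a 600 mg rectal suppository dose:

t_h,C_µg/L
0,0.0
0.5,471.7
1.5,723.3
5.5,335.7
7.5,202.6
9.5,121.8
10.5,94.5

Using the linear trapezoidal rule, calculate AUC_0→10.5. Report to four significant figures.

AUC = 3804 µg/L·h

Trapezoidal AUC_0→10.5:
  [0→0.5]: (0.0+471.7)/2 × 0.5 = 117.925
  [0.5→1.5]: (471.7+723.3)/2 × 1 = 597.5
  [1.5→5.5]: (723.3+335.7)/2 × 4 = 2118.0
  [5.5→7.5]: (335.7+202.6)/2 × 2 = 538.3
  [7.5→9.5]: (202.6+121.8)/2 × 2 = 324.4
  [9.5→10.5]: (121.8+94.5)/2 × 1 = 108.15
  Sum = 3804.275 µg/L·h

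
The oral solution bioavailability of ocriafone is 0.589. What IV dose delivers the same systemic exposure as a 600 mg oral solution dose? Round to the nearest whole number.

Systemic exposure from an extravascular dose = F × D_ev, so the equivalent IV dose is F × D_ev.
D_iv = F × D_ev = 0.589 × 600 = 353.4 mg

D_iv = 353 mg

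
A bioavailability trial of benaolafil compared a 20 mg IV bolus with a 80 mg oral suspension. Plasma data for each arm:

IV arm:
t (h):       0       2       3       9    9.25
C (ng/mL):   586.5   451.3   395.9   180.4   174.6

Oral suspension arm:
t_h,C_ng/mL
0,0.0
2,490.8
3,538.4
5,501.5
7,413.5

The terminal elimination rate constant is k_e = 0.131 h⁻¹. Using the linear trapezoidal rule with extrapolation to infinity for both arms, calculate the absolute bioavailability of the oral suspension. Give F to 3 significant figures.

Trapezoidal AUC_0→9.25 (IV):
  [0→2]: (586.5+451.3)/2 × 2 = 1037.8
  [2→3]: (451.3+395.9)/2 × 1 = 423.6
  [3→9]: (395.9+180.4)/2 × 6 = 1728.9
  [9→9.25]: (180.4+174.6)/2 × 0.25 = 44.375
  Sum = 3234.675 ng/mL·h
IV tail: 174.6/0.131 = 1332.824; AUC_iv,0→∞ = 3234.675 + 1332.824 = 4567.499 ng/mL·h
Trapezoidal AUC_0→7 (oral suspension):
  [0→2]: (0.0+490.8)/2 × 2 = 490.8
  [2→3]: (490.8+538.4)/2 × 1 = 514.6
  [3→5]: (538.4+501.5)/2 × 2 = 1039.9
  [5→7]: (501.5+413.5)/2 × 2 = 915.0
  Sum = 2960.3 ng/mL·h
oral suspension tail: 413.5/0.131 = 3156.489; AUC_ev,0→∞ = 2960.3 + 3156.489 = 6116.789 ng/mL·h
F = (AUC_ev/D_ev)/(AUC_iv/D_iv) = (6116.789/80)/(4567.499/20) = 76.4599/228.37495 = 0.3348

F = 0.335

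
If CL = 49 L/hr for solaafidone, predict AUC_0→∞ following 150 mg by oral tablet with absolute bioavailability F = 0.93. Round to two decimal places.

AUC = 2.85 mg/L·hr

AUC_0→∞ = F × Dose / CL
        = 0.93 × 150 / 49 = 2.84694 mg/L·hr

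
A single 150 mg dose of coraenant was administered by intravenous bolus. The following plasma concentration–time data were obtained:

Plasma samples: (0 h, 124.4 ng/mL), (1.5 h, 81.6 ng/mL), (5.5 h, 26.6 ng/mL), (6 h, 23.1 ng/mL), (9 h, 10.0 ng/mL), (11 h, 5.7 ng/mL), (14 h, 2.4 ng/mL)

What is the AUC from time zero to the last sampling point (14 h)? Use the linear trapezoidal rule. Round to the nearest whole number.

Trapezoidal AUC_0→14:
  [0→1.5]: (124.4+81.6)/2 × 1.5 = 154.5
  [1.5→5.5]: (81.6+26.6)/2 × 4 = 216.4
  [5.5→6]: (26.6+23.1)/2 × 0.5 = 12.425
  [6→9]: (23.1+10.0)/2 × 3 = 49.65
  [9→11]: (10.0+5.7)/2 × 2 = 15.7
  [11→14]: (5.7+2.4)/2 × 3 = 12.15
  Sum = 460.825 ng/mL·h

AUC = 461 ng/mL·h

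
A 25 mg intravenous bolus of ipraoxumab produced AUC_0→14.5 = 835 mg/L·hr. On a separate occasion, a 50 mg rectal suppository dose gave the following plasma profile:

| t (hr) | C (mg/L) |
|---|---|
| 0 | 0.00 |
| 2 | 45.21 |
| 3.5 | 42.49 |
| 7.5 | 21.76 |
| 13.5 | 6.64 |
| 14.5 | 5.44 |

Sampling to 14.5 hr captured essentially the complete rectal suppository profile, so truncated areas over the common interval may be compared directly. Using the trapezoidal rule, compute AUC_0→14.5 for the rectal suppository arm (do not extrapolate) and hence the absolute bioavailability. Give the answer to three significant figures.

F = 0.198

Trapezoidal AUC_0→14.5 (rectal suppository):
  [0→2]: (0.00+45.21)/2 × 2 = 45.21
  [2→3.5]: (45.21+42.49)/2 × 1.5 = 65.775
  [3.5→7.5]: (42.49+21.76)/2 × 4 = 128.5
  [7.5→13.5]: (21.76+6.64)/2 × 6 = 85.2
  [13.5→14.5]: (6.64+5.44)/2 × 1 = 6.04
  Sum = 330.725 mg/L·hr
F = (AUC_ev/D_ev)/(AUC_iv/D_iv) = (330.725/50)/(835/25) = 6.6145/33.4 = 0.1980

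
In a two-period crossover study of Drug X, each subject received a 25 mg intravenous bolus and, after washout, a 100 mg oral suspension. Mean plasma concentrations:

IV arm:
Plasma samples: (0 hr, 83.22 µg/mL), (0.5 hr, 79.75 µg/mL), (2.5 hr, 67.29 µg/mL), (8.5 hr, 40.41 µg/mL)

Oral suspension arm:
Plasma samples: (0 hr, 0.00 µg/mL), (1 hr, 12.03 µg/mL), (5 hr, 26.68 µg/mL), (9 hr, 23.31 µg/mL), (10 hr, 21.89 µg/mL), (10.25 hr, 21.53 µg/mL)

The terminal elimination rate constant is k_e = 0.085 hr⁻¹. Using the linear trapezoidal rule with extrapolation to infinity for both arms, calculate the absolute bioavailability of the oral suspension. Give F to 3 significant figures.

Trapezoidal AUC_0→8.5 (IV):
  [0→0.5]: (83.22+79.75)/2 × 0.5 = 40.7425
  [0.5→2.5]: (79.75+67.29)/2 × 2 = 147.04
  [2.5→8.5]: (67.29+40.41)/2 × 6 = 323.1
  Sum = 510.8825 µg/mL·hr
IV tail: 40.41/0.085 = 475.412; AUC_iv,0→∞ = 510.8825 + 475.412 = 986.2945 µg/mL·hr
Trapezoidal AUC_0→10.25 (oral suspension):
  [0→1]: (0.00+12.03)/2 × 1 = 6.015
  [1→5]: (12.03+26.68)/2 × 4 = 77.42
  [5→9]: (26.68+23.31)/2 × 4 = 99.98
  [9→10]: (23.31+21.89)/2 × 1 = 22.6
  [10→10.25]: (21.89+21.53)/2 × 0.25 = 5.4275
  Sum = 211.4425 µg/mL·hr
oral suspension tail: 21.53/0.085 = 253.294; AUC_ev,0→∞ = 211.4425 + 253.294 = 464.7365 µg/mL·hr
F = (AUC_ev/D_ev)/(AUC_iv/D_iv) = (464.7365/100)/(986.2945/25) = 4.647365/39.45178 = 0.1178

F = 0.118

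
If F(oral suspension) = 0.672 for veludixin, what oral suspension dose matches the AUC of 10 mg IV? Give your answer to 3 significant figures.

For equal systemic exposure: F × D_ev = D_iv
D_ev = D_iv / F = 10 / 0.672 = 14.881 mg

D_oral = 14.9 mg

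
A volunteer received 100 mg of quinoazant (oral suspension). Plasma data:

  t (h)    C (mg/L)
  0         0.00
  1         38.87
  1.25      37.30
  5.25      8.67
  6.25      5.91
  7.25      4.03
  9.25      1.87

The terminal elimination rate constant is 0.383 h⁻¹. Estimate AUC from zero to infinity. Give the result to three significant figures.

Trapezoidal AUC_0→9.25:
  [0→1]: (0.00+38.87)/2 × 1 = 19.435
  [1→1.25]: (38.87+37.30)/2 × 0.25 = 9.52125
  [1.25→5.25]: (37.30+8.67)/2 × 4 = 91.94
  [5.25→6.25]: (8.67+5.91)/2 × 1 = 7.29
  [6.25→7.25]: (5.91+4.03)/2 × 1 = 4.97
  [7.25→9.25]: (4.03+1.87)/2 × 2 = 5.9
  Sum = 139.05625 mg/L·h
Extrapolated tail: C_last / k_e = 1.87 / 0.383 = 4.883
AUC_0→∞ = 139.05625 + 4.883 = 143.93925 mg/L·h

AUC = 144 mg/L·h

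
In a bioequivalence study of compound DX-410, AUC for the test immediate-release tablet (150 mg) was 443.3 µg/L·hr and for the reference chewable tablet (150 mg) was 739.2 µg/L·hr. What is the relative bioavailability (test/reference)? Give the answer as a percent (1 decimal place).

F_rel = 60.0%

F_rel = (AUC_test/D_test) / (AUC_ref/D_ref)
      = (443.3/150) / (739.2/150)
      = 2.95533 / 4.928 = 0.5997 = 59.97%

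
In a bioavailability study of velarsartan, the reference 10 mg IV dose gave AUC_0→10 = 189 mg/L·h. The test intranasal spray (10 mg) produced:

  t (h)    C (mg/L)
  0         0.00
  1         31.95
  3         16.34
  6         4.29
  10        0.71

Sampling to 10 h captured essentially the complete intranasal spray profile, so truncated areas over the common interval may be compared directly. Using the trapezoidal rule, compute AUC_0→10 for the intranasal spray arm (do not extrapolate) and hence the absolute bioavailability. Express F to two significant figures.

Trapezoidal AUC_0→10 (intranasal spray):
  [0→1]: (0.00+31.95)/2 × 1 = 15.975
  [1→3]: (31.95+16.34)/2 × 2 = 48.29
  [3→6]: (16.34+4.29)/2 × 3 = 30.945
  [6→10]: (4.29+0.71)/2 × 4 = 10.0
  Sum = 105.21 mg/L·h
F = (AUC_ev/D_ev)/(AUC_iv/D_iv) = (105.21/10)/(189/10) = 10.521/18.9 = 0.5567

F = 0.56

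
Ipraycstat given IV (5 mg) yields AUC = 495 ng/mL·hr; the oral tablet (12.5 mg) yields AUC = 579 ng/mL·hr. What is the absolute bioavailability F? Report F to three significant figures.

F = (AUC_ev / D_ev) / (AUC_iv / D_iv)
  = (579/12.5) / (495/5)
  = 46.32 / 99 = 0.4679

F = 0.468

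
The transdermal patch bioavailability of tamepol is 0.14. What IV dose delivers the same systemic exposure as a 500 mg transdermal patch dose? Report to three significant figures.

Systemic exposure from an extravascular dose = F × D_ev, so the equivalent IV dose is F × D_ev.
D_iv = F × D_ev = 0.14 × 500 = 70 mg

D_iv = 70.0 mg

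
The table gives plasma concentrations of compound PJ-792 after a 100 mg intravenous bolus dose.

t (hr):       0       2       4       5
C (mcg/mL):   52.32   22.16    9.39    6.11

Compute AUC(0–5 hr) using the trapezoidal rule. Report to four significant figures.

Trapezoidal AUC_0→5:
  [0→2]: (52.32+22.16)/2 × 2 = 74.48
  [2→4]: (22.16+9.39)/2 × 2 = 31.55
  [4→5]: (9.39+6.11)/2 × 1 = 7.75
  Sum = 113.78 mcg/mL·hr

AUC = 113.8 mcg/mL·hr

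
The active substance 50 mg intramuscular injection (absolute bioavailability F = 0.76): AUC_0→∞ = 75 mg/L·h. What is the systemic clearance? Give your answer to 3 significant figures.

CL = F × Dose / AUC_0→∞
   = 0.76 × 50 / 75 = 0.506667 L/h

CL = 0.507 L/h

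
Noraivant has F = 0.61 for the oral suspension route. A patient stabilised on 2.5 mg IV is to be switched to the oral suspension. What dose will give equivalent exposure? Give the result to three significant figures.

D_oral = 4.10 mg

For equal systemic exposure: F × D_ev = D_iv
D_ev = D_iv / F = 2.5 / 0.61 = 4.09836 mg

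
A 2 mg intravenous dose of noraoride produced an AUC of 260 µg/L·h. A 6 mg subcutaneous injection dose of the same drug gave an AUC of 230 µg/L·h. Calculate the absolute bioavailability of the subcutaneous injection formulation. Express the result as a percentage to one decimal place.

F = 29.5%

F = (AUC_ev / D_ev) / (AUC_iv / D_iv)
  = (230/6) / (260/2)
  = 38.3333 / 130 = 0.2949
  = 29.49%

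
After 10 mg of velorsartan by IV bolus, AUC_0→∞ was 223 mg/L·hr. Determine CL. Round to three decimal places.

CL = 0.045 L/hr

CL = Dose_iv / AUC_0→∞
   = 10 / 223 = 0.044843 L/hr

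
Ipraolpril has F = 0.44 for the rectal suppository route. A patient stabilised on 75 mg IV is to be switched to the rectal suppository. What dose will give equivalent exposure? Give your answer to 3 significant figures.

D_rectal = 170 mg

For equal systemic exposure: F × D_ev = D_iv
D_ev = D_iv / F = 75 / 0.44 = 170.455 mg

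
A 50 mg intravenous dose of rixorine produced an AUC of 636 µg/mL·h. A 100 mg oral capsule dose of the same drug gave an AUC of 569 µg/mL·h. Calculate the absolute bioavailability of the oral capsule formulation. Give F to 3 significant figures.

F = 0.447

F = (AUC_ev / D_ev) / (AUC_iv / D_iv)
  = (569/100) / (636/50)
  = 5.69 / 12.72 = 0.4473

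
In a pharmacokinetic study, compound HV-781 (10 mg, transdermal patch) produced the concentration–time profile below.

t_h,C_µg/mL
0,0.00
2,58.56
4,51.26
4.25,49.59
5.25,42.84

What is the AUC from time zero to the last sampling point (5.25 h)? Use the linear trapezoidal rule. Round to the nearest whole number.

AUC = 227 µg/mL·h

Trapezoidal AUC_0→5.25:
  [0→2]: (0.00+58.56)/2 × 2 = 58.56
  [2→4]: (58.56+51.26)/2 × 2 = 109.82
  [4→4.25]: (51.26+49.59)/2 × 0.25 = 12.60625
  [4.25→5.25]: (49.59+42.84)/2 × 1 = 46.215
  Sum = 227.20125 µg/mL·h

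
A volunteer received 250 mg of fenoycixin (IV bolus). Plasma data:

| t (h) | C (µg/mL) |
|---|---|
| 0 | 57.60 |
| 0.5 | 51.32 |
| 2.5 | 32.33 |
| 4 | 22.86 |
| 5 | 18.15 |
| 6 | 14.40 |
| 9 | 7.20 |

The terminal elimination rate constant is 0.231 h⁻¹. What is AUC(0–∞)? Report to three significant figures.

Trapezoidal AUC_0→9:
  [0→0.5]: (57.60+51.32)/2 × 0.5 = 27.23
  [0.5→2.5]: (51.32+32.33)/2 × 2 = 83.65
  [2.5→4]: (32.33+22.86)/2 × 1.5 = 41.3925
  [4→5]: (22.86+18.15)/2 × 1 = 20.505
  [5→6]: (18.15+14.40)/2 × 1 = 16.275
  [6→9]: (14.40+7.20)/2 × 3 = 32.4
  Sum = 221.4525 µg/mL·h
Extrapolated tail: C_last / k_e = 7.20 / 0.231 = 31.169
AUC_0→∞ = 221.4525 + 31.169 = 252.6215 µg/mL·h

AUC = 253 µg/mL·h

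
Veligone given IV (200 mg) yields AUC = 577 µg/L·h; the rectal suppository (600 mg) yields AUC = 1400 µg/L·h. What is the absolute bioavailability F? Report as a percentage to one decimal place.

F = 80.9%

F = (AUC_ev / D_ev) / (AUC_iv / D_iv)
  = (1400/600) / (577/200)
  = 2.33333 / 2.885 = 0.8088
  = 80.88%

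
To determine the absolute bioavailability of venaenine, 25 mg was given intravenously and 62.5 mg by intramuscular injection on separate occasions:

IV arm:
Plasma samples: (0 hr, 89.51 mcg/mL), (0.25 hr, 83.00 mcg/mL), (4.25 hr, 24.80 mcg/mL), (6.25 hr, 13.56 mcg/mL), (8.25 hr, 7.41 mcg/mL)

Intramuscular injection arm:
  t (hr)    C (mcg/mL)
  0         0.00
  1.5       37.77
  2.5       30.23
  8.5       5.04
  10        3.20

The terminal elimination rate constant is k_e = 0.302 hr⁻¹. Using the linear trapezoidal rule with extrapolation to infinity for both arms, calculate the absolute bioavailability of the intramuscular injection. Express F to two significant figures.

Trapezoidal AUC_0→8.25 (IV):
  [0→0.25]: (89.51+83.00)/2 × 0.25 = 21.56375
  [0.25→4.25]: (83.00+24.80)/2 × 4 = 215.6
  [4.25→6.25]: (24.80+13.56)/2 × 2 = 38.36
  [6.25→8.25]: (13.56+7.41)/2 × 2 = 20.97
  Sum = 296.49375 mcg/mL·hr
IV tail: 7.41/0.302 = 24.536; AUC_iv,0→∞ = 296.49375 + 24.536 = 321.02975 mcg/mL·hr
Trapezoidal AUC_0→10 (intramuscular injection):
  [0→1.5]: (0.00+37.77)/2 × 1.5 = 28.3275
  [1.5→2.5]: (37.77+30.23)/2 × 1 = 34.0
  [2.5→8.5]: (30.23+5.04)/2 × 6 = 105.81
  [8.5→10]: (5.04+3.20)/2 × 1.5 = 6.18
  Sum = 174.3175 mcg/mL·hr
intramuscular injection tail: 3.20/0.302 = 10.596; AUC_ev,0→∞ = 174.3175 + 10.596 = 184.9135 mcg/mL·hr
F = (AUC_ev/D_ev)/(AUC_iv/D_iv) = (184.9135/62.5)/(321.02975/25) = 2.958616/12.84119 = 0.2304

F = 0.23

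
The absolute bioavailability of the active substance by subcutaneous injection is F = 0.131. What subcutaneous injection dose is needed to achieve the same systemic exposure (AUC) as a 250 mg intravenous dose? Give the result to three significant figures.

D_subcutaneous = 1910 mg

For equal systemic exposure: F × D_ev = D_iv
D_ev = D_iv / F = 250 / 0.131 = 1908.4 mg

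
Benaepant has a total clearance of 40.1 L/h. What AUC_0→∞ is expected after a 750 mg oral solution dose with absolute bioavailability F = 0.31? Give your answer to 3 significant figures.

AUC_0→∞ = F × Dose / CL
        = 0.31 × 750 / 40.1 = 5.798 mg/L·h

AUC = 5.80 mg/L·h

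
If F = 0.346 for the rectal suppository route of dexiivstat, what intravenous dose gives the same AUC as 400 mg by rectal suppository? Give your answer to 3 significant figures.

Systemic exposure from an extravascular dose = F × D_ev, so the equivalent IV dose is F × D_ev.
D_iv = F × D_ev = 0.346 × 400 = 138.4 mg

D_iv = 138 mg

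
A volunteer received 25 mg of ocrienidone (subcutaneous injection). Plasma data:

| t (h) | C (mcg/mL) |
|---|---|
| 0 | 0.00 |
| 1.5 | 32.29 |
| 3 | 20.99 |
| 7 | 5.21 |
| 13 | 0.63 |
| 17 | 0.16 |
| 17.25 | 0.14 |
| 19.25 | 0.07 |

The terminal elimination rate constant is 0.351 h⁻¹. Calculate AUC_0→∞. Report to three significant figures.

Trapezoidal AUC_0→19.25:
  [0→1.5]: (0.00+32.29)/2 × 1.5 = 24.2175
  [1.5→3]: (32.29+20.99)/2 × 1.5 = 39.96
  [3→7]: (20.99+5.21)/2 × 4 = 52.4
  [7→13]: (5.21+0.63)/2 × 6 = 17.52
  [13→17]: (0.63+0.16)/2 × 4 = 1.58
  [17→17.25]: (0.16+0.14)/2 × 0.25 = 0.0375
  [17.25→19.25]: (0.14+0.07)/2 × 2 = 0.21
  Sum = 135.925 mcg/mL·h
Extrapolated tail: C_last / k_e = 0.07 / 0.351 = 0.199
AUC_0→∞ = 135.925 + 0.199 = 136.124 mcg/mL·h

AUC = 136 mcg/mL·h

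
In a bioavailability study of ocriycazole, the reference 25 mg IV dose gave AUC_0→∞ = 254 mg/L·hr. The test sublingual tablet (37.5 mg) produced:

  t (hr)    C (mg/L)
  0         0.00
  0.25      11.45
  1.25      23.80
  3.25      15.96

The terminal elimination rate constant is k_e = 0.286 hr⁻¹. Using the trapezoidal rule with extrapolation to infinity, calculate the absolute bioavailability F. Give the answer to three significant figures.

Trapezoidal AUC_0→3.25 (sublingual tablet):
  [0→0.25]: (0.00+11.45)/2 × 0.25 = 1.43125
  [0.25→1.25]: (11.45+23.80)/2 × 1 = 17.625
  [1.25→3.25]: (23.80+15.96)/2 × 2 = 39.76
  Sum = 58.81625 mg/L·hr
Tail: C_last/k_e = 15.96/0.286 = 55.804
AUC_0→∞ (sublingual tablet) = 58.81625 + 55.804 = 114.62025 mg/L·hr
F = (AUC_ev/D_ev)/(AUC_iv/D_iv) = (114.62025/37.5)/(254/25) = 3.05654/10.16 = 0.3008

F = 0.301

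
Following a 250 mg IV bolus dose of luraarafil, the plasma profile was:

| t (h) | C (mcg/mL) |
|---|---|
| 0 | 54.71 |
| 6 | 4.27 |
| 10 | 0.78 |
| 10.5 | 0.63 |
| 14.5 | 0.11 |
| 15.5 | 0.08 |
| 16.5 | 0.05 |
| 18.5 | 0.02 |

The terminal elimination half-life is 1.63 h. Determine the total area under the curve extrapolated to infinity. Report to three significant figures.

AUC = 189 mcg/mL·h

Trapezoidal AUC_0→18.5:
  [0→6]: (54.71+4.27)/2 × 6 = 176.94
  [6→10]: (4.27+0.78)/2 × 4 = 10.1
  [10→10.5]: (0.78+0.63)/2 × 0.5 = 0.3525
  [10.5→14.5]: (0.63+0.11)/2 × 4 = 1.48
  [14.5→15.5]: (0.11+0.08)/2 × 1 = 0.095
  [15.5→16.5]: (0.08+0.05)/2 × 1 = 0.065
  [16.5→18.5]: (0.05+0.02)/2 × 2 = 0.07
  Sum = 189.1025 mcg/mL·h
k_e = ln2 / t½ = 0.693147 / 1.63 = 0.4252 h^-1
Extrapolated tail: C_last / k_e = 0.02 / 0.4252 = 0.047
AUC_0→∞ = 189.1025 + 0.047 = 189.1495 mcg/mL·h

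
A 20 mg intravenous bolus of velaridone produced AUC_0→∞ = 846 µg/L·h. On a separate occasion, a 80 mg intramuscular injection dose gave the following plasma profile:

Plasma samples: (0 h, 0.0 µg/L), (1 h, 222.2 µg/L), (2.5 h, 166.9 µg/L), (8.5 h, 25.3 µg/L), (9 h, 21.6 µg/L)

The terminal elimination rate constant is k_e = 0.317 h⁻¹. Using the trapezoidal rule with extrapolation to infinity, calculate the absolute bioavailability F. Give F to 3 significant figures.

F = 0.313

Trapezoidal AUC_0→9 (intramuscular injection):
  [0→1]: (0.0+222.2)/2 × 1 = 111.1
  [1→2.5]: (222.2+166.9)/2 × 1.5 = 291.825
  [2.5→8.5]: (166.9+25.3)/2 × 6 = 576.6
  [8.5→9]: (25.3+21.6)/2 × 0.5 = 11.725
  Sum = 991.25 µg/L·h
Tail: C_last/k_e = 21.6/0.317 = 68.139
AUC_0→∞ (intramuscular injection) = 991.25 + 68.139 = 1059.389 µg/L·h
F = (AUC_ev/D_ev)/(AUC_iv/D_iv) = (1059.389/80)/(846/20) = 13.2424/42.3 = 0.3131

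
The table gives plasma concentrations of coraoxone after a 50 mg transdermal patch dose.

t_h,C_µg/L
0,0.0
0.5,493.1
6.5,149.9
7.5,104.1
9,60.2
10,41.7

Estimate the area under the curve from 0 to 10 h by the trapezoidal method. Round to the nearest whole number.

Trapezoidal AUC_0→10:
  [0→0.5]: (0.0+493.1)/2 × 0.5 = 123.275
  [0.5→6.5]: (493.1+149.9)/2 × 6 = 1929.0
  [6.5→7.5]: (149.9+104.1)/2 × 1 = 127.0
  [7.5→9]: (104.1+60.2)/2 × 1.5 = 123.225
  [9→10]: (60.2+41.7)/2 × 1 = 50.95
  Sum = 2353.45 µg/L·h

AUC = 2353 µg/L·h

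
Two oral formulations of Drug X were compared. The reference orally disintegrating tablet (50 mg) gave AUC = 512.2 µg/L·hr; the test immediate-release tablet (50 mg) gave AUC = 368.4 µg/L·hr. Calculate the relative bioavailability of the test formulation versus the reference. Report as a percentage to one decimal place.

F_rel = 71.9%

F_rel = (AUC_test/D_test) / (AUC_ref/D_ref)
      = (368.4/50) / (512.2/50)
      = 7.368 / 10.244 = 0.7193 = 71.93%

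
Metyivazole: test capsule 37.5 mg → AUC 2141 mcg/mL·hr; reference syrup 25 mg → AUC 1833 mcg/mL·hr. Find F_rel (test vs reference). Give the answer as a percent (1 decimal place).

F_rel = 77.9%

F_rel = (AUC_test/D_test) / (AUC_ref/D_ref)
      = (2141/37.5) / (1833/25)
      = 57.0933 / 73.32 = 0.7787 = 77.87%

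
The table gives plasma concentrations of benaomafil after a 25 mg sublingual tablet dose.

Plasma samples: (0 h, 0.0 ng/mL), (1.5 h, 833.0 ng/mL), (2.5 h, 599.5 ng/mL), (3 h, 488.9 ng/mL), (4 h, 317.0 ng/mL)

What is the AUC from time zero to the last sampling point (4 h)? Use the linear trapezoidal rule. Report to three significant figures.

AUC = 2020 ng/mL·h

Trapezoidal AUC_0→4:
  [0→1.5]: (0.0+833.0)/2 × 1.5 = 624.75
  [1.5→2.5]: (833.0+599.5)/2 × 1 = 716.25
  [2.5→3]: (599.5+488.9)/2 × 0.5 = 272.1
  [3→4]: (488.9+317.0)/2 × 1 = 402.95
  Sum = 2016.05 ng/mL·h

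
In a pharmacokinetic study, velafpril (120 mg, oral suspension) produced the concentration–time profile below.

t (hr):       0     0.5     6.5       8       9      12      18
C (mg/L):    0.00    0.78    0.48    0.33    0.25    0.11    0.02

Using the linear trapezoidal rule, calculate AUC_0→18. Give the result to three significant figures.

AUC = 5.80 mg/L·hr

Trapezoidal AUC_0→18:
  [0→0.5]: (0.00+0.78)/2 × 0.5 = 0.195
  [0.5→6.5]: (0.78+0.48)/2 × 6 = 3.78
  [6.5→8]: (0.48+0.33)/2 × 1.5 = 0.6075
  [8→9]: (0.33+0.25)/2 × 1 = 0.29
  [9→12]: (0.25+0.11)/2 × 3 = 0.54
  [12→18]: (0.11+0.02)/2 × 6 = 0.39
  Sum = 5.8025 mg/L·hr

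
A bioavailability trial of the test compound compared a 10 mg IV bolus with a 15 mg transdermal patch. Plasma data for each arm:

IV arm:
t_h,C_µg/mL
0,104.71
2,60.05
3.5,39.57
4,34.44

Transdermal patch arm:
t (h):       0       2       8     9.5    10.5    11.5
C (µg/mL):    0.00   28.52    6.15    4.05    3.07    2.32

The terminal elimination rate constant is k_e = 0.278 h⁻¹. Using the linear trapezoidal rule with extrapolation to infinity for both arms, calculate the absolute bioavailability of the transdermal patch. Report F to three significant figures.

Trapezoidal AUC_0→4 (IV):
  [0→2]: (104.71+60.05)/2 × 2 = 164.76
  [2→3.5]: (60.05+39.57)/2 × 1.5 = 74.715
  [3.5→4]: (39.57+34.44)/2 × 0.5 = 18.5025
  Sum = 257.9775 µg/mL·h
IV tail: 34.44/0.278 = 123.885; AUC_iv,0→∞ = 257.9775 + 123.885 = 381.8625 µg/mL·h
Trapezoidal AUC_0→11.5 (transdermal patch):
  [0→2]: (0.00+28.52)/2 × 2 = 28.52
  [2→8]: (28.52+6.15)/2 × 6 = 104.01
  [8→9.5]: (6.15+4.05)/2 × 1.5 = 7.65
  [9.5→10.5]: (4.05+3.07)/2 × 1 = 3.56
  [10.5→11.5]: (3.07+2.32)/2 × 1 = 2.695
  Sum = 146.435 µg/mL·h
transdermal patch tail: 2.32/0.278 = 8.345; AUC_ev,0→∞ = 146.435 + 8.345 = 154.78 µg/mL·h
F = (AUC_ev/D_ev)/(AUC_iv/D_iv) = (154.78/15)/(381.8625/10) = 10.3187/38.18625 = 0.2702

F = 0.270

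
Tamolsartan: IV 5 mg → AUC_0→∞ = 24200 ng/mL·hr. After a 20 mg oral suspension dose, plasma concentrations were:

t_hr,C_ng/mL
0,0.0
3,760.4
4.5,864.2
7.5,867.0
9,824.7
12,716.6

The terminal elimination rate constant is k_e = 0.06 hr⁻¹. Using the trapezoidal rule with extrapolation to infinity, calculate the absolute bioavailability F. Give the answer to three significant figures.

Trapezoidal AUC_0→12 (oral suspension):
  [0→3]: (0.0+760.4)/2 × 3 = 1140.6
  [3→4.5]: (760.4+864.2)/2 × 1.5 = 1218.45
  [4.5→7.5]: (864.2+867.0)/2 × 3 = 2596.8
  [7.5→9]: (867.0+824.7)/2 × 1.5 = 1268.775
  [9→12]: (824.7+716.6)/2 × 3 = 2311.95
  Sum = 8536.575 ng/mL·hr
Tail: C_last/k_e = 716.6/0.06 = 11943.333
AUC_0→∞ (oral suspension) = 8536.575 + 11943.333 = 20479.908 ng/mL·hr
F = (AUC_ev/D_ev)/(AUC_iv/D_iv) = (20479.908/20)/(24200/5) = 1023.9954/4840 = 0.2116

F = 0.212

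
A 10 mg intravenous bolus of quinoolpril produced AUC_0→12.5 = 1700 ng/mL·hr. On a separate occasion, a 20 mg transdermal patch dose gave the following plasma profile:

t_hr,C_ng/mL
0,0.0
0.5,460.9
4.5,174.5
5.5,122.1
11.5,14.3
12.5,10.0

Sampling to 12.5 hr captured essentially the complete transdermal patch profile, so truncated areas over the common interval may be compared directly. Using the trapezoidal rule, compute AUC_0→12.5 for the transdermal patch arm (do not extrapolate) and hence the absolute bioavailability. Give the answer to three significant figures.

Trapezoidal AUC_0→12.5 (transdermal patch):
  [0→0.5]: (0.0+460.9)/2 × 0.5 = 115.225
  [0.5→4.5]: (460.9+174.5)/2 × 4 = 1270.8
  [4.5→5.5]: (174.5+122.1)/2 × 1 = 148.3
  [5.5→11.5]: (122.1+14.3)/2 × 6 = 409.2
  [11.5→12.5]: (14.3+10.0)/2 × 1 = 12.15
  Sum = 1955.675 ng/mL·hr
F = (AUC_ev/D_ev)/(AUC_iv/D_iv) = (1955.675/20)/(1700/10) = 97.78375/170 = 0.5752

F = 0.575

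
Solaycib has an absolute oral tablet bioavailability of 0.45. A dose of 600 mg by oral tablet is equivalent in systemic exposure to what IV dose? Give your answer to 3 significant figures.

D_iv = 270 mg

Systemic exposure from an extravascular dose = F × D_ev, so the equivalent IV dose is F × D_ev.
D_iv = F × D_ev = 0.45 × 600 = 270 mg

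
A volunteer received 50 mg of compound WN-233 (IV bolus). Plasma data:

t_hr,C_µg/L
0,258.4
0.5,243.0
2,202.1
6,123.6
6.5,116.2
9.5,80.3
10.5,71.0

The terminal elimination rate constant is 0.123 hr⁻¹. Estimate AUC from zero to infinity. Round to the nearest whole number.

Trapezoidal AUC_0→10.5:
  [0→0.5]: (258.4+243.0)/2 × 0.5 = 125.35
  [0.5→2]: (243.0+202.1)/2 × 1.5 = 333.825
  [2→6]: (202.1+123.6)/2 × 4 = 651.4
  [6→6.5]: (123.6+116.2)/2 × 0.5 = 59.95
  [6.5→9.5]: (116.2+80.3)/2 × 3 = 294.75
  [9.5→10.5]: (80.3+71.0)/2 × 1 = 75.65
  Sum = 1540.925 µg/L·hr
Extrapolated tail: C_last / k_e = 71.0 / 0.123 = 577.236
AUC_0→∞ = 1540.925 + 577.236 = 2118.161 µg/L·hr

AUC = 2118 µg/L·hr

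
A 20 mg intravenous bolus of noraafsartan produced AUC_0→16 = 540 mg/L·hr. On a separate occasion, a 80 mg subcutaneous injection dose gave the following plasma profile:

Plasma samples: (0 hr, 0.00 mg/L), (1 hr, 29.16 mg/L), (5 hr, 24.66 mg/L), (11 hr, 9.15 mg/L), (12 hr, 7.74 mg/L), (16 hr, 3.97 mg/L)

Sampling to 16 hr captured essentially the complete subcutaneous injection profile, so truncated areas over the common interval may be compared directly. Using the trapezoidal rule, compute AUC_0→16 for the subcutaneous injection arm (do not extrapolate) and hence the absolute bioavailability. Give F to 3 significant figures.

Trapezoidal AUC_0→16 (subcutaneous injection):
  [0→1]: (0.00+29.16)/2 × 1 = 14.58
  [1→5]: (29.16+24.66)/2 × 4 = 107.64
  [5→11]: (24.66+9.15)/2 × 6 = 101.43
  [11→12]: (9.15+7.74)/2 × 1 = 8.445
  [12→16]: (7.74+3.97)/2 × 4 = 23.42
  Sum = 255.515 mg/L·hr
F = (AUC_ev/D_ev)/(AUC_iv/D_iv) = (255.515/80)/(540/20) = 3.1939375/27 = 0.1183

F = 0.118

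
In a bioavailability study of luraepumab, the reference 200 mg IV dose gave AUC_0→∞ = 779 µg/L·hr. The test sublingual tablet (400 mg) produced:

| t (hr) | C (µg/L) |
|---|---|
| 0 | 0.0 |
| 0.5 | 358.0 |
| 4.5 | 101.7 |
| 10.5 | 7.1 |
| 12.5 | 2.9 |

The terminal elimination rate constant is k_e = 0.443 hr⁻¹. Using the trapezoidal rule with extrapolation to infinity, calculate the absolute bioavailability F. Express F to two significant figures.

Trapezoidal AUC_0→12.5 (sublingual tablet):
  [0→0.5]: (0.0+358.0)/2 × 0.5 = 89.5
  [0.5→4.5]: (358.0+101.7)/2 × 4 = 919.4
  [4.5→10.5]: (101.7+7.1)/2 × 6 = 326.4
  [10.5→12.5]: (7.1+2.9)/2 × 2 = 10.0
  Sum = 1345.3 µg/L·hr
Tail: C_last/k_e = 2.9/0.443 = 6.546
AUC_0→∞ (sublingual tablet) = 1345.3 + 6.546 = 1351.846 µg/L·hr
F = (AUC_ev/D_ev)/(AUC_iv/D_iv) = (1351.846/400)/(779/200) = 3.379615/3.895 = 0.8677

F = 0.87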